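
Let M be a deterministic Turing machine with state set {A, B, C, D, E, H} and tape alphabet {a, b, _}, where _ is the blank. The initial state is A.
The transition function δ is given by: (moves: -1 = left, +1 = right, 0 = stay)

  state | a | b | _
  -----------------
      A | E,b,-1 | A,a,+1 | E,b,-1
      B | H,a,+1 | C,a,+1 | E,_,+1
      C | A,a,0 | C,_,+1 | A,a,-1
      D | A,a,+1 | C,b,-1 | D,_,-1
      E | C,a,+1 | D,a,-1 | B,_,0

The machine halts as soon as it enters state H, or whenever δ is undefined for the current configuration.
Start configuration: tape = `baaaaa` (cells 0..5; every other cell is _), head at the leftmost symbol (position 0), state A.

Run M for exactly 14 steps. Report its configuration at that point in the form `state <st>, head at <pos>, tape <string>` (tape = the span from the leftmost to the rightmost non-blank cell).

state C, head at 2, tape a_aaaa

state=A head=0 tape=[b]aaaaa   (A,b)→(A,a,+1)
state=A head=1 tape=a[a]aaaa   (A,a)→(E,b,-1)
state=E head=0 tape=[a]baaaa   (E,a)→(C,a,+1)
state=C head=1 tape=a[b]aaaa   (C,b)→(C,_,+1)
state=C head=2 tape=a_[a]aaa   (C,a)→(A,a,0)
state=A head=2 tape=a_[a]aaa   (A,a)→(E,b,-1)
state=E head=1 tape=a[_]baaa   (E,_)→(B,_,0)
state=B head=1 tape=a[_]baaa   (B,_)→(E,_,+1)
state=E head=2 tape=a_[b]aaa   (E,b)→(D,a,-1)
state=D head=1 tape=a[_]aaaa   (D,_)→(D,_,-1)
state=D head=0 tape=[a]_aaaa   (D,a)→(A,a,+1)
state=A head=1 tape=a[_]aaaa   (A,_)→(E,b,-1)
state=E head=0 tape=[a]baaaa   (E,a)→(C,a,+1)
state=C head=1 tape=a[b]aaaa   (C,b)→(C,_,+1)
state=C head=2 tape=a_[a]aaa
After 14 steps: state C, head at 2, tape a_aaaa.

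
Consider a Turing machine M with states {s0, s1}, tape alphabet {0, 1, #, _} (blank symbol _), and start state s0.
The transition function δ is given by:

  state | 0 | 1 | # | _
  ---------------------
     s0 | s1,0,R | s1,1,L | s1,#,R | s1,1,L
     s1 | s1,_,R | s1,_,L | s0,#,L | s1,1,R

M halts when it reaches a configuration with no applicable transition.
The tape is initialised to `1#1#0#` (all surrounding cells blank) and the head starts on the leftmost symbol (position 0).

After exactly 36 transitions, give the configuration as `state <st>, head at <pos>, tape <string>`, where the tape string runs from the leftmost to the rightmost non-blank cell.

state s1, head at -2, tape 1111__#1#0#

s0 | _____[1]#1#0#   read 1 → write 1, move L, go to s1
s1 | ____[_]1#1#0#   read _ → write 1, move R, go to s1
s1 | ____1[1]#1#0#   read 1 → write _, move L, go to s1
s1 | ____[1]_#1#0#   read 1 → write _, move L, go to s1
s1 | ___[_]__#1#0#   read _ → write 1, move R, go to s1
s1 | ___1[_]_#1#0#   read _ → write 1, move R, go to s1
s1 | ___11[_]#1#0#   read _ → write 1, move R, go to s1
s1 | ___111[#]1#0#   read # → write #, move L, go to s0
s0 | ___11[1]#1#0#   read 1 → write 1, move L, go to s1
s1 | ___1[1]1#1#0#   read 1 → write _, move L, go to s1
s1 | ___[1]_1#1#0#   read 1 → write _, move L, go to s1
s1 | __[_]__1#1#0#   read _ → write 1, move R, go to s1
s1 | __1[_]_1#1#0#   read _ → write 1, move R, go to s1
s1 | __11[_]1#1#0#   read _ → write 1, move R, go to s1
s1 | __111[1]#1#0#   read 1 → write _, move L, go to s1
s1 | __11[1]_#1#0#   read 1 → write _, move L, go to s1
s1 | __1[1]__#1#0#   read 1 → write _, move L, go to s1
s1 | __[1]___#1#0#   read 1 → write _, move L, go to s1
s1 | _[_]____#1#0#   read _ → write 1, move R, go to s1
s1 | _1[_]___#1#0#   read _ → write 1, move R, go to s1
s1 | _11[_]__#1#0#   read _ → write 1, move R, go to s1
s1 | _111[_]_#1#0#   read _ → write 1, move R, go to s1
s1 | _1111[_]#1#0#   read _ → write 1, move R, go to s1
s1 | _11111[#]1#0#   read # → write #, move L, go to s0
s0 | _1111[1]#1#0#   read 1 → write 1, move L, go to s1
s1 | _111[1]1#1#0#   read 1 → write _, move L, go to s1
s1 | _11[1]_1#1#0#   read 1 → write _, move L, go to s1
s1 | _1[1]__1#1#0#   read 1 → write _, move L, go to s1
s1 | _[1]___1#1#0#   read 1 → write _, move L, go to s1
s1 | [_]____1#1#0#   read _ → write 1, move R, go to s1
s1 | 1[_]___1#1#0#   read _ → write 1, move R, go to s1
s1 | 11[_]__1#1#0#   read _ → write 1, move R, go to s1
s1 | 111[_]_1#1#0#   read _ → write 1, move R, go to s1
s1 | 1111[_]1#1#0#   read _ → write 1, move R, go to s1
s1 | 11111[1]#1#0#   read 1 → write _, move L, go to s1
s1 | 1111[1]_#1#0#   read 1 → write _, move L, go to s1
s1 | 111[1]__#1#0#
After 36 steps: state s1, head at -2, tape 1111__#1#0#.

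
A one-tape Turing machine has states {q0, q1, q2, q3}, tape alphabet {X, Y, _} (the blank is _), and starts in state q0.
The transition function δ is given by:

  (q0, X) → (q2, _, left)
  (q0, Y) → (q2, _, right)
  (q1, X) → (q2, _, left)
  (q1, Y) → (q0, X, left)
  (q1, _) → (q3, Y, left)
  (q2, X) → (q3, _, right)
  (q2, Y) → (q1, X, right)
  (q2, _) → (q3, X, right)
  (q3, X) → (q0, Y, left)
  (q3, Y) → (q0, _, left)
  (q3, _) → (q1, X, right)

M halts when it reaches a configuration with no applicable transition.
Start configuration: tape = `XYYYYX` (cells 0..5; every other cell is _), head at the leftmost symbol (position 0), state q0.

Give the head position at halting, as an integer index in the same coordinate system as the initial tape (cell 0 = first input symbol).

q0 | _[X]YYYYX_   read X → write _, move left, go to q2
q2 | [_]_YYYYX_   read _ → write X, move right, go to q3
q3 | X[_]YYYYX_   read _ → write X, move right, go to q1
q1 | XX[Y]YYYX_   read Y → write X, move left, go to q0
q0 | X[X]XYYYX_   read X → write _, move left, go to q2
q2 | [X]_XYYYX_   read X → write _, move right, go to q3
q3 | _[_]XYYYX_   read _ → write X, move right, go to q1
q1 | _X[X]YYYX_   read X → write _, move left, go to q2
q2 | _[X]_YYYX_   read X → write _, move right, go to q3
q3 | __[_]YYYX_   read _ → write X, move right, go to q1
q1 | __X[Y]YYX_   read Y → write X, move left, go to q0
q0 | __[X]XYYX_   read X → write _, move left, go to q2
q2 | _[_]_XYYX_   read _ → write X, move right, go to q3
q3 | _X[_]XYYX_   read _ → write X, move right, go to q1
q1 | _XX[X]YYX_   read X → write _, move left, go to q2
q2 | _X[X]_YYX_   read X → write _, move right, go to q3
q3 | _X_[_]YYX_   read _ → write X, move right, go to q1
q1 | _X_X[Y]YX_   read Y → write X, move left, go to q0
q0 | _X_[X]XYX_   read X → write _, move left, go to q2
q2 | _X[_]_XYX_   read _ → write X, move right, go to q3
q3 | _XX[_]XYX_   read _ → write X, move right, go to q1
q1 | _XXX[X]YX_   read X → write _, move left, go to q2
q2 | _XX[X]_YX_   read X → write _, move right, go to q3
q3 | _XX_[_]YX_   read _ → write X, move right, go to q1
q1 | _XX_X[Y]X_   read Y → write X, move left, go to q0
q0 | _XX_[X]XX_   read X → write _, move left, go to q2
q2 | _XX[_]_XX_   read _ → write X, move right, go to q3
q3 | _XXX[_]XX_   read _ → write X, move right, go to q1
q1 | _XXXX[X]X_   read X → write _, move left, go to q2
q2 | _XXX[X]_X_   read X → write _, move right, go to q3
q3 | _XXX_[_]X_   read _ → write X, move right, go to q1
q1 | _XXX_X[X]_   read X → write _, move left, go to q2
q2 | _XXX_[X]__   read X → write _, move right, go to q3
q3 | _XXX__[_]_   read _ → write X, move right, go to q1
q1 | _XXX__X[_]   read _ → write Y, move left, go to q3
q3 | _XXX__[X]Y   read X → write Y, move left, go to q0
q0 | _XXX_[_]YY
At halt the head is at cell 4.

4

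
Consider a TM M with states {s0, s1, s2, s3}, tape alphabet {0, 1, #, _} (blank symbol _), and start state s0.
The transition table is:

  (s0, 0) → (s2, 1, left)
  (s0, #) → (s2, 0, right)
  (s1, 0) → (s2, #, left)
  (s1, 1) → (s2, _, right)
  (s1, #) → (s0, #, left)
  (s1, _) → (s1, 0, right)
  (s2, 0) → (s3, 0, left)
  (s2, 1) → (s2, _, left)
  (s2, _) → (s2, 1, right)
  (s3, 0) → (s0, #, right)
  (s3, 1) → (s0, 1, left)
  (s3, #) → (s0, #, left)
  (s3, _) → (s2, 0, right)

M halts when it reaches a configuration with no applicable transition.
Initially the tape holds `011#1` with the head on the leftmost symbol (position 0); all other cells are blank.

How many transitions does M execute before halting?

29

s0 | ____[0]11#1   read 0 → write 1, move left, go to s2
s2 | ___[_]111#1   read _ → write 1, move right, go to s2
s2 | ___1[1]11#1   read 1 → write _, move left, go to s2
s2 | ___[1]_11#1   read 1 → write _, move left, go to s2
s2 | __[_]__11#1   read _ → write 1, move right, go to s2
s2 | __1[_]_11#1   read _ → write 1, move right, go to s2
s2 | __11[_]11#1   read _ → write 1, move right, go to s2
s2 | __111[1]1#1   read 1 → write _, move left, go to s2
s2 | __11[1]_1#1   read 1 → write _, move left, go to s2
s2 | __1[1]__1#1   read 1 → write _, move left, go to s2
s2 | __[1]___1#1   read 1 → write _, move left, go to s2
s2 | _[_]____1#1   read _ → write 1, move right, go to s2
s2 | _1[_]___1#1   read _ → write 1, move right, go to s2
s2 | _11[_]__1#1   read _ → write 1, move right, go to s2
s2 | _111[_]_1#1   read _ → write 1, move right, go to s2
s2 | _1111[_]1#1   read _ → write 1, move right, go to s2
s2 | _11111[1]#1   read 1 → write _, move left, go to s2
s2 | _1111[1]_#1   read 1 → write _, move left, go to s2
s2 | _111[1]__#1   read 1 → write _, move left, go to s2
s2 | _11[1]___#1   read 1 → write _, move left, go to s2
s2 | _1[1]____#1   read 1 → write _, move left, go to s2
s2 | _[1]_____#1   read 1 → write _, move left, go to s2
s2 | [_]______#1   read _ → write 1, move right, go to s2
s2 | 1[_]_____#1   read _ → write 1, move right, go to s2
s2 | 11[_]____#1   read _ → write 1, move right, go to s2
s2 | 111[_]___#1   read _ → write 1, move right, go to s2
s2 | 1111[_]__#1   read _ → write 1, move right, go to s2
s2 | 11111[_]_#1   read _ → write 1, move right, go to s2
s2 | 111111[_]#1   read _ → write 1, move right, go to s2
s2 | 1111111[#]1
M halts after 29 transitions.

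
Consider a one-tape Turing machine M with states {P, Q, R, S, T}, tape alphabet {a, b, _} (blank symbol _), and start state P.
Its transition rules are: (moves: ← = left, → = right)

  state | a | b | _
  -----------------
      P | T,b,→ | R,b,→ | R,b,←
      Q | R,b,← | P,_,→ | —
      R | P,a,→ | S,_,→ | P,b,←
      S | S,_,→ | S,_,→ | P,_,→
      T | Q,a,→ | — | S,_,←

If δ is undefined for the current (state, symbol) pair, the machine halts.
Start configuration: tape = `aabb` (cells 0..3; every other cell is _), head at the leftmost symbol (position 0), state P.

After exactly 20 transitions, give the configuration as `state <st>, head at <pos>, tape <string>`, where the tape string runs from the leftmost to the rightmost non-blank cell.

state P, head at 4, tape ba___bbbb

P | [a]abb_____   read a → write b, move →, go to T
T | b[a]bb_____   read a → write a, move →, go to Q
Q | ba[b]b_____   read b → write _, move →, go to P
P | ba_[b]_____   read b → write b, move →, go to R
R | ba_b[_]____   read _ → write b, move ←, go to P
P | ba_[b]b____   read b → write b, move →, go to R
R | ba_b[b]____   read b → write _, move →, go to S
S | ba_b_[_]___   read _ → write _, move →, go to P
P | ba_b__[_]__   read _ → write b, move ←, go to R
R | ba_b_[_]b__   read _ → write b, move ←, go to P
P | ba_b[_]bb__   read _ → write b, move ←, go to R
R | ba_[b]bbb__   read b → write _, move →, go to S
S | ba__[b]bb__   read b → write _, move →, go to S
S | ba___[b]b__   read b → write _, move →, go to S
S | ba____[b]__   read b → write _, move →, go to S
S | ba_____[_]_   read _ → write _, move →, go to P
P | ba______[_]   read _ → write b, move ←, go to R
R | ba_____[_]b   read _ → write b, move ←, go to P
P | ba____[_]bb   read _ → write b, move ←, go to R
R | ba___[_]bbb   read _ → write b, move ←, go to P
P | ba__[_]bbbb
After 20 steps: state P, head at 4, tape ba___bbbb.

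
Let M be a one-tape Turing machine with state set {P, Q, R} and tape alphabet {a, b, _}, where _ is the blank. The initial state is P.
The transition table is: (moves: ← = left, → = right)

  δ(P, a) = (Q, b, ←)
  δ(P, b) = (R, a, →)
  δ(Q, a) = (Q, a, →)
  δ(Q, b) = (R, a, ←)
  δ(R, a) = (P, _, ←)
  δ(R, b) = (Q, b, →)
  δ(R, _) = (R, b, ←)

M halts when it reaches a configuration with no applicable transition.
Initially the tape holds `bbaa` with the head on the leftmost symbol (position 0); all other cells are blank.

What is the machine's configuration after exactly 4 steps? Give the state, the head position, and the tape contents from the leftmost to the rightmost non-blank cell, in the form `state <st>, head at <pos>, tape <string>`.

state=P head=0 tape=[b]baa_   (P,b)→(R,a,→)
state=R head=1 tape=a[b]aa_   (R,b)→(Q,b,→)
state=Q head=2 tape=ab[a]a_   (Q,a)→(Q,a,→)
state=Q head=3 tape=aba[a]_   (Q,a)→(Q,a,→)
state=Q head=4 tape=abaa[_]
After 4 steps: state Q, head at 4, tape abaa.

state Q, head at 4, tape abaa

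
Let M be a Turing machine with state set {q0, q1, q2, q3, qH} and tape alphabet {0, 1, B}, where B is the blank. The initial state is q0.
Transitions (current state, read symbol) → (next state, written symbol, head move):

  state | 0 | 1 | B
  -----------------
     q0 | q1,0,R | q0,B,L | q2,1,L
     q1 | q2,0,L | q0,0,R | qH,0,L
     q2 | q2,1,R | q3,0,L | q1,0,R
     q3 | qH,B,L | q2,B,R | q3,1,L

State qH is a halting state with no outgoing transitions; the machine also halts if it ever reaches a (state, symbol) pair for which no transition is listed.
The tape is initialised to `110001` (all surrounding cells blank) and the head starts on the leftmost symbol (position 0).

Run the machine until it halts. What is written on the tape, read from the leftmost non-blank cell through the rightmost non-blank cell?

0BB111B100

q0 | BB[1]10001BB   read 1 → write B, move L, go to q0
q0 | B[B]B10001BB   read B → write 1, move L, go to q2
q2 | [B]1B10001BB   read B → write 0, move R, go to q1
q1 | 0[1]B10001BB   read 1 → write 0, move R, go to q0
q0 | 00[B]10001BB   read B → write 1, move L, go to q2
q2 | 0[0]110001BB   read 0 → write 1, move R, go to q2
q2 | 01[1]10001BB   read 1 → write 0, move L, go to q3
q3 | 0[1]010001BB   read 1 → write B, move R, go to q2
q2 | 0B[0]10001BB   read 0 → write 1, move R, go to q2
q2 | 0B1[1]0001BB   read 1 → write 0, move L, go to q3
q3 | 0B[1]00001BB   read 1 → write B, move R, go to q2
q2 | 0BB[0]0001BB   read 0 → write 1, move R, go to q2
q2 | 0BB1[0]001BB   read 0 → write 1, move R, go to q2
q2 | 0BB11[0]01BB   read 0 → write 1, move R, go to q2
q2 | 0BB111[0]1BB   read 0 → write 1, move R, go to q2
q2 | 0BB1111[1]BB   read 1 → write 0, move L, go to q3
q3 | 0BB111[1]0BB   read 1 → write B, move R, go to q2
q2 | 0BB111B[0]BB   read 0 → write 1, move R, go to q2
q2 | 0BB111B1[B]B   read B → write 0, move R, go to q1
q1 | 0BB111B10[B]   read B → write 0, move L, go to qH
qH | 0BB111B1[0]0
The non-blank tape span at halt is 0BB111B100.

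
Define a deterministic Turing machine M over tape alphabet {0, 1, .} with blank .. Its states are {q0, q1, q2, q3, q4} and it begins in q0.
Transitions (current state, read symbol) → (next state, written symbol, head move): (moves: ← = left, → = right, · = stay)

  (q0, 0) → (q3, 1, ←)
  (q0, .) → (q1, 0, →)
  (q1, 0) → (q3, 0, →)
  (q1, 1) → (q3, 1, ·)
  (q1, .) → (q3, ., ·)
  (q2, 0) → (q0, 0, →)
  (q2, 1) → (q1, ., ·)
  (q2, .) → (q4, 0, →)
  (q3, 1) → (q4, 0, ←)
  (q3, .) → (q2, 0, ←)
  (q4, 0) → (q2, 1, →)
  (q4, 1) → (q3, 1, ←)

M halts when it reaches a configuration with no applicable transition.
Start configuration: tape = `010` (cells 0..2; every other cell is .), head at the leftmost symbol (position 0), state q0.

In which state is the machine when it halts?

q3

state=q0 head=0 tape=..[0]10   (q0,0)→(q3,1,←)
state=q3 head=-1 tape=.[.]110   (q3,.)→(q2,0,←)
state=q2 head=-2 tape=[.]0110   (q2,.)→(q4,0,→)
state=q4 head=-1 tape=0[0]110   (q4,0)→(q2,1,→)
state=q2 head=0 tape=01[1]10   (q2,1)→(q1,.,·)
state=q1 head=0 tape=01[.]10   (q1,.)→(q3,.,·)
state=q3 head=0 tape=01[.]10   (q3,.)→(q2,0,←)
state=q2 head=-1 tape=0[1]010   (q2,1)→(q1,.,·)
state=q1 head=-1 tape=0[.]010   (q1,.)→(q3,.,·)
state=q3 head=-1 tape=0[.]010   (q3,.)→(q2,0,←)
state=q2 head=-2 tape=[0]0010   (q2,0)→(q0,0,→)
state=q0 head=-1 tape=0[0]010   (q0,0)→(q3,1,←)
state=q3 head=-2 tape=[0]1010
No transition is defined for (q3, 0); M halts in state q3.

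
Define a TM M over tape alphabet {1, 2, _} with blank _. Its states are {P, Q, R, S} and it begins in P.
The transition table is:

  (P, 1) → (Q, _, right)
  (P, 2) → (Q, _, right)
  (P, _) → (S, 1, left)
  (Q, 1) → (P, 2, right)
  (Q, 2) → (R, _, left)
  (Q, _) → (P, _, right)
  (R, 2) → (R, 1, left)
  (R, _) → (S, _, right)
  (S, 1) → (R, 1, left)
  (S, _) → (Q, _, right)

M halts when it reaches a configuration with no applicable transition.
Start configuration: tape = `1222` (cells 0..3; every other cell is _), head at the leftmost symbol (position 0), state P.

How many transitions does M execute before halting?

15

state=P head=0 tape=[1]222___   (P,1)→(Q,_,right)
state=Q head=1 tape=_[2]22___   (Q,2)→(R,_,left)
state=R head=0 tape=[_]_22___   (R,_)→(S,_,right)
state=S head=1 tape=_[_]22___   (S,_)→(Q,_,right)
state=Q head=2 tape=__[2]2___   (Q,2)→(R,_,left)
state=R head=1 tape=_[_]_2___   (R,_)→(S,_,right)
state=S head=2 tape=__[_]2___   (S,_)→(Q,_,right)
state=Q head=3 tape=___[2]___   (Q,2)→(R,_,left)
state=R head=2 tape=__[_]____   (R,_)→(S,_,right)
state=S head=3 tape=___[_]___   (S,_)→(Q,_,right)
state=Q head=4 tape=____[_]__   (Q,_)→(P,_,right)
state=P head=5 tape=_____[_]_   (P,_)→(S,1,left)
state=S head=4 tape=____[_]1_   (S,_)→(Q,_,right)
state=Q head=5 tape=_____[1]_   (Q,1)→(P,2,right)
state=P head=6 tape=_____2[_]   (P,_)→(S,1,left)
state=S head=5 tape=_____[2]1
M halts after 15 transitions.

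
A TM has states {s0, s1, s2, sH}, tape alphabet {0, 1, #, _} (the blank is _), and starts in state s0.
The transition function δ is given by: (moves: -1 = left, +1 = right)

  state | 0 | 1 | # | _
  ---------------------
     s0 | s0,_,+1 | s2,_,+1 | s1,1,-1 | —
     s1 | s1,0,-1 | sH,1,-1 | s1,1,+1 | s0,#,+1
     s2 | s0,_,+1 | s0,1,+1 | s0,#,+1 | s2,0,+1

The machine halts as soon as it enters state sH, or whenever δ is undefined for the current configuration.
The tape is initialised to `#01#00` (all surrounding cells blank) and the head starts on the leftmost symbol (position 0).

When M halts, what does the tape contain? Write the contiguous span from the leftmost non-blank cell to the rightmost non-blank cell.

#___#

s0 | _[#]01#00_   read # → write 1, move -1, go to s1
s1 | [_]101#00_   read _ → write #, move +1, go to s0
s0 | #[1]01#00_   read 1 → write _, move +1, go to s2
s2 | #_[0]1#00_   read 0 → write _, move +1, go to s0
s0 | #__[1]#00_   read 1 → write _, move +1, go to s2
s2 | #___[#]00_   read # → write #, move +1, go to s0
s0 | #___#[0]0_   read 0 → write _, move +1, go to s0
s0 | #___#_[0]_   read 0 → write _, move +1, go to s0
s0 | #___#__[_]
The non-blank tape span at halt is #___#.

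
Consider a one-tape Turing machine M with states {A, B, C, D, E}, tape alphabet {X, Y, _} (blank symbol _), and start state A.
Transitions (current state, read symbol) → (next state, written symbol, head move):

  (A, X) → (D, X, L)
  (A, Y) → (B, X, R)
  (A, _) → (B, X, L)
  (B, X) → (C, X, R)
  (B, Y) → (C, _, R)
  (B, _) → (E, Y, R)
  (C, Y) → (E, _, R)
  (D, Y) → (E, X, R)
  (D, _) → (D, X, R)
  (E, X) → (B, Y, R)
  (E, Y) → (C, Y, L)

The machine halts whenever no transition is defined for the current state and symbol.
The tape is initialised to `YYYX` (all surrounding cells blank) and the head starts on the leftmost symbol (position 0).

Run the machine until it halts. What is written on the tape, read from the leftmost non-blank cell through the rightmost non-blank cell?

A | [Y]YYX__   read Y → write X, move R, go to B
B | X[Y]YX__   read Y → write _, move R, go to C
C | X_[Y]X__   read Y → write _, move R, go to E
E | X__[X]__   read X → write Y, move R, go to B
B | X__Y[_]_   read _ → write Y, move R, go to E
E | X__YY[_]
The non-blank tape span at halt is X__YY.

X__YY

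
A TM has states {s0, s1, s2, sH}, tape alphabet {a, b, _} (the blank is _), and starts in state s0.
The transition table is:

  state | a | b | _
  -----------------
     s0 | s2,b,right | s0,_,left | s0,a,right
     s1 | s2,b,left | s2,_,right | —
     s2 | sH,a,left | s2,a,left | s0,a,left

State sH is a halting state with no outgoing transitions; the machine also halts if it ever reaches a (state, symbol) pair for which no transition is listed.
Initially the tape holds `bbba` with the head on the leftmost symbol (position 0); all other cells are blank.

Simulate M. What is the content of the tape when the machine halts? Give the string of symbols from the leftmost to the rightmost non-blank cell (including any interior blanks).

state=s0 head=0 tape=__[b]bba   (s0,b)→(s0,_,left)
state=s0 head=-1 tape=_[_]_bba   (s0,_)→(s0,a,right)
state=s0 head=0 tape=_a[_]bba   (s0,_)→(s0,a,right)
state=s0 head=1 tape=_aa[b]ba   (s0,b)→(s0,_,left)
state=s0 head=0 tape=_a[a]_ba   (s0,a)→(s2,b,right)
state=s2 head=1 tape=_ab[_]ba   (s2,_)→(s0,a,left)
state=s0 head=0 tape=_a[b]aba   (s0,b)→(s0,_,left)
state=s0 head=-1 tape=_[a]_aba   (s0,a)→(s2,b,right)
state=s2 head=0 tape=_b[_]aba   (s2,_)→(s0,a,left)
state=s0 head=-1 tape=_[b]aaba   (s0,b)→(s0,_,left)
state=s0 head=-2 tape=[_]_aaba   (s0,_)→(s0,a,right)
state=s0 head=-1 tape=a[_]aaba   (s0,_)→(s0,a,right)
state=s0 head=0 tape=aa[a]aba   (s0,a)→(s2,b,right)
state=s2 head=1 tape=aab[a]ba   (s2,a)→(sH,a,left)
state=sH head=0 tape=aa[b]aba
The non-blank tape span at halt is aababa.

aababa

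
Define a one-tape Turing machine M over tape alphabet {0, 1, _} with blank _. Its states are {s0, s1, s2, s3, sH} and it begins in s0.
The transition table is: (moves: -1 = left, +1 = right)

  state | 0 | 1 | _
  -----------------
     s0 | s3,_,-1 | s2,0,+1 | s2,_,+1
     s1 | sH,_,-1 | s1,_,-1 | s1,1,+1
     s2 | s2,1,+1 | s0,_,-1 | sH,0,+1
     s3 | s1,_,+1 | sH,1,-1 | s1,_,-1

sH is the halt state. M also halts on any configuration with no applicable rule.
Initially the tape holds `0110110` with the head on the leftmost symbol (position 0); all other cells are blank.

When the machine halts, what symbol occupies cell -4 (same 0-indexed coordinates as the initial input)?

1

s0 | ____[0]110110   read 0 → write _, move -1, go to s3
s3 | ___[_]_110110   read _ → write _, move -1, go to s1
s1 | __[_]__110110   read _ → write 1, move +1, go to s1
s1 | __1[_]_110110   read _ → write 1, move +1, go to s1
s1 | __11[_]110110   read _ → write 1, move +1, go to s1
s1 | __111[1]10110   read 1 → write _, move -1, go to s1
s1 | __11[1]_10110   read 1 → write _, move -1, go to s1
s1 | __1[1]__10110   read 1 → write _, move -1, go to s1
s1 | __[1]___10110   read 1 → write _, move -1, go to s1
s1 | _[_]____10110   read _ → write 1, move +1, go to s1
s1 | _1[_]___10110   read _ → write 1, move +1, go to s1
s1 | _11[_]__10110   read _ → write 1, move +1, go to s1
s1 | _111[_]_10110   read _ → write 1, move +1, go to s1
s1 | _1111[_]10110   read _ → write 1, move +1, go to s1
s1 | _11111[1]0110   read 1 → write _, move -1, go to s1
s1 | _1111[1]_0110   read 1 → write _, move -1, go to s1
s1 | _111[1]__0110   read 1 → write _, move -1, go to s1
s1 | _11[1]___0110   read 1 → write _, move -1, go to s1
s1 | _1[1]____0110   read 1 → write _, move -1, go to s1
s1 | _[1]_____0110   read 1 → write _, move -1, go to s1
s1 | [_]______0110   read _ → write 1, move +1, go to s1
s1 | 1[_]_____0110   read _ → write 1, move +1, go to s1
s1 | 11[_]____0110   read _ → write 1, move +1, go to s1
s1 | 111[_]___0110   read _ → write 1, move +1, go to s1
s1 | 1111[_]__0110   read _ → write 1, move +1, go to s1
s1 | 11111[_]_0110   read _ → write 1, move +1, go to s1
s1 | 111111[_]0110   read _ → write 1, move +1, go to s1
s1 | 1111111[0]110   read 0 → write _, move -1, go to sH
sH | 111111[1]_110
Cell -4 holds 1 when M halts.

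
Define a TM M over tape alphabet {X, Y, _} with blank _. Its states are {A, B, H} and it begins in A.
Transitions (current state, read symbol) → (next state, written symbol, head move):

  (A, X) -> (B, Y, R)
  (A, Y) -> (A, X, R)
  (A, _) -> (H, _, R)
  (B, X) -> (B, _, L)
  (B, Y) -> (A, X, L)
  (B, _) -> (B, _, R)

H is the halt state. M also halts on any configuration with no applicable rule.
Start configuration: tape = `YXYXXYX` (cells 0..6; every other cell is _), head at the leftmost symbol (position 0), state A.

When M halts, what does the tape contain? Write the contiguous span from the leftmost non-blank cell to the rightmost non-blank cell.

state=A head=0 tape=_[Y]XYXXYX   (A,Y)→(A,X,R)
state=A head=1 tape=_X[X]YXXYX   (A,X)→(B,Y,R)
state=B head=2 tape=_XY[Y]XXYX   (B,Y)→(A,X,L)
state=A head=1 tape=_X[Y]XXXYX   (A,Y)→(A,X,R)
state=A head=2 tape=_XX[X]XXYX   (A,X)→(B,Y,R)
state=B head=3 tape=_XXY[X]XYX   (B,X)→(B,_,L)
state=B head=2 tape=_XX[Y]_XYX   (B,Y)→(A,X,L)
state=A head=1 tape=_X[X]X_XYX   (A,X)→(B,Y,R)
state=B head=2 tape=_XY[X]_XYX   (B,X)→(B,_,L)
state=B head=1 tape=_X[Y]__XYX   (B,Y)→(A,X,L)
state=A head=0 tape=_[X]X__XYX   (A,X)→(B,Y,R)
state=B head=1 tape=_Y[X]__XYX   (B,X)→(B,_,L)
state=B head=0 tape=_[Y]___XYX   (B,Y)→(A,X,L)
state=A head=-1 tape=[_]X___XYX   (A,_)→(H,_,R)
state=H head=0 tape=_[X]___XYX
The non-blank tape span at halt is X___XYX.

X___XYX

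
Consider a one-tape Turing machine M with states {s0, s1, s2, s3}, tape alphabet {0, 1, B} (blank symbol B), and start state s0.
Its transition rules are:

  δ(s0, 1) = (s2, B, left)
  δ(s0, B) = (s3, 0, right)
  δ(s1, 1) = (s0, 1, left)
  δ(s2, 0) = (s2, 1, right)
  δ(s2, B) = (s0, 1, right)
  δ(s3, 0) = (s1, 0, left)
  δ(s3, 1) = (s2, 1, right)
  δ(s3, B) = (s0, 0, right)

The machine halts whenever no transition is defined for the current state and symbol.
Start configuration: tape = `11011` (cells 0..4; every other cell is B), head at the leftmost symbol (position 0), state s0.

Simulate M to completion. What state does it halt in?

s2

state=s0 head=0 tape=B[1]1011   (s0,1)→(s2,B,left)
state=s2 head=-1 tape=[B]B1011   (s2,B)→(s0,1,right)
state=s0 head=0 tape=1[B]1011   (s0,B)→(s3,0,right)
state=s3 head=1 tape=10[1]011   (s3,1)→(s2,1,right)
state=s2 head=2 tape=101[0]11   (s2,0)→(s2,1,right)
state=s2 head=3 tape=1011[1]1
No transition is defined for (s2, 1); M halts in state s2.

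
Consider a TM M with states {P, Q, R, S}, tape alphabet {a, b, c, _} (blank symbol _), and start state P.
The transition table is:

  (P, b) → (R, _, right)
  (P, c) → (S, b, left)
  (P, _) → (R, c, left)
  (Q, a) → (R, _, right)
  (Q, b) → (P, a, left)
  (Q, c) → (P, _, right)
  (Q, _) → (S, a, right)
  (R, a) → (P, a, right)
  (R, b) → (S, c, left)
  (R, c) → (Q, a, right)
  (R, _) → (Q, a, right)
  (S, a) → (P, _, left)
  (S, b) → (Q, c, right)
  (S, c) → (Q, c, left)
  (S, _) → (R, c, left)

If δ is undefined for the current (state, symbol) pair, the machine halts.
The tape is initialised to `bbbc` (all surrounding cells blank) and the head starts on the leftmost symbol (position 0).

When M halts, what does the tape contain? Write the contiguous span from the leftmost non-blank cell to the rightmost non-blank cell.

P | ___[b]bbc   read b → write _, move right, go to R
R | ____[b]bc   read b → write c, move left, go to S
S | ___[_]cbc   read _ → write c, move left, go to R
R | __[_]ccbc   read _ → write a, move right, go to Q
Q | __a[c]cbc   read c → write _, move right, go to P
P | __a_[c]bc   read c → write b, move left, go to S
S | __a[_]bbc   read _ → write c, move left, go to R
R | __[a]cbbc   read a → write a, move right, go to P
P | __a[c]bbc   read c → write b, move left, go to S
S | __[a]bbbc   read a → write _, move left, go to P
P | _[_]_bbbc   read _ → write c, move left, go to R
R | [_]c_bbbc   read _ → write a, move right, go to Q
Q | a[c]_bbbc   read c → write _, move right, go to P
P | a_[_]bbbc   read _ → write c, move left, go to R
R | a[_]cbbbc   read _ → write a, move right, go to Q
Q | aa[c]bbbc   read c → write _, move right, go to P
P | aa_[b]bbc   read b → write _, move right, go to R
R | aa__[b]bc   read b → write c, move left, go to S
S | aa_[_]cbc   read _ → write c, move left, go to R
R | aa[_]ccbc   read _ → write a, move right, go to Q
Q | aaa[c]cbc   read c → write _, move right, go to P
P | aaa_[c]bc   read c → write b, move left, go to S
S | aaa[_]bbc   read _ → write c, move left, go to R
R | aa[a]cbbc   read a → write a, move right, go to P
P | aaa[c]bbc   read c → write b, move left, go to S
S | aa[a]bbbc   read a → write _, move left, go to P
P | a[a]_bbbc
The non-blank tape span at halt is aa_bbbc.

aa_bbbc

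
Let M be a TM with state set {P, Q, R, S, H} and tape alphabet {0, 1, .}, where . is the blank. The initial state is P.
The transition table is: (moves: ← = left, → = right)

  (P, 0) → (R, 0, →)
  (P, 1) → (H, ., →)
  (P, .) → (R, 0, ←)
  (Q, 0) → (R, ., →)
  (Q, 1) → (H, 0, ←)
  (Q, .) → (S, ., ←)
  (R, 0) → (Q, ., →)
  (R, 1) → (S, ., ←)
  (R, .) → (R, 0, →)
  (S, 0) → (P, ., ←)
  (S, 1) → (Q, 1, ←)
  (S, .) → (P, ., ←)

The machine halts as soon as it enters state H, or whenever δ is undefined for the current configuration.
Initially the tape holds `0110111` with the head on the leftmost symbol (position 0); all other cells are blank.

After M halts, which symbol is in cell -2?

0

state=P head=0 tape=..[0]110111   (P,0)→(R,0,→)
state=R head=1 tape=..0[1]10111   (R,1)→(S,.,←)
state=S head=0 tape=..[0].10111   (S,0)→(P,.,←)
state=P head=-1 tape=.[.]..10111   (P,.)→(R,0,←)
state=R head=-2 tape=[.]0..10111   (R,.)→(R,0,→)
state=R head=-1 tape=0[0]..10111   (R,0)→(Q,.,→)
state=Q head=0 tape=0.[.].10111   (Q,.)→(S,.,←)
state=S head=-1 tape=0[.]..10111   (S,.)→(P,.,←)
state=P head=-2 tape=[0]...10111   (P,0)→(R,0,→)
state=R head=-1 tape=0[.]..10111   (R,.)→(R,0,→)
state=R head=0 tape=00[.].10111   (R,.)→(R,0,→)
state=R head=1 tape=000[.]10111   (R,.)→(R,0,→)
state=R head=2 tape=0000[1]0111   (R,1)→(S,.,←)
state=S head=1 tape=000[0].0111   (S,0)→(P,.,←)
state=P head=0 tape=00[0]..0111   (P,0)→(R,0,→)
state=R head=1 tape=000[.].0111   (R,.)→(R,0,→)
state=R head=2 tape=0000[.]0111   (R,.)→(R,0,→)
state=R head=3 tape=00000[0]111   (R,0)→(Q,.,→)
state=Q head=4 tape=00000.[1]11   (Q,1)→(H,0,←)
state=H head=3 tape=00000[.]011
Cell -2 holds 0 when M halts.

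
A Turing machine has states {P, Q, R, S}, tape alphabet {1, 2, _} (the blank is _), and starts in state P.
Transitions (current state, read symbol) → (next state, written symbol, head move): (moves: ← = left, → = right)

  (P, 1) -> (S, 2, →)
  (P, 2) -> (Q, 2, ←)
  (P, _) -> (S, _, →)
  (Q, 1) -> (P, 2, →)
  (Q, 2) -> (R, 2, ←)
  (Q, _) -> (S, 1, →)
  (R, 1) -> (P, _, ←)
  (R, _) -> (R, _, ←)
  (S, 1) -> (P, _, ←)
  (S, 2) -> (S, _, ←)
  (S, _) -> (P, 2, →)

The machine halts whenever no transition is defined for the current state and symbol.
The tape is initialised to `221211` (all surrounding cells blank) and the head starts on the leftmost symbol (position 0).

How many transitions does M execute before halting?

16

state=P head=0 tape=__[2]21211   (P,2)→(Q,2,←)
state=Q head=-1 tape=_[_]221211   (Q,_)→(S,1,→)
state=S head=0 tape=_1[2]21211   (S,2)→(S,_,←)
state=S head=-1 tape=_[1]_21211   (S,1)→(P,_,←)
state=P head=-2 tape=[_]__21211   (P,_)→(S,_,→)
state=S head=-1 tape=_[_]_21211   (S,_)→(P,2,→)
state=P head=0 tape=_2[_]21211   (P,_)→(S,_,→)
state=S head=1 tape=_2_[2]1211   (S,2)→(S,_,←)
state=S head=0 tape=_2[_]_1211   (S,_)→(P,2,→)
state=P head=1 tape=_22[_]1211   (P,_)→(S,_,→)
state=S head=2 tape=_22_[1]211   (S,1)→(P,_,←)
state=P head=1 tape=_22[_]_211   (P,_)→(S,_,→)
state=S head=2 tape=_22_[_]211   (S,_)→(P,2,→)
state=P head=3 tape=_22_2[2]11   (P,2)→(Q,2,←)
state=Q head=2 tape=_22_[2]211   (Q,2)→(R,2,←)
state=R head=1 tape=_22[_]2211   (R,_)→(R,_,←)
state=R head=0 tape=_2[2]_2211
M halts after 16 transitions.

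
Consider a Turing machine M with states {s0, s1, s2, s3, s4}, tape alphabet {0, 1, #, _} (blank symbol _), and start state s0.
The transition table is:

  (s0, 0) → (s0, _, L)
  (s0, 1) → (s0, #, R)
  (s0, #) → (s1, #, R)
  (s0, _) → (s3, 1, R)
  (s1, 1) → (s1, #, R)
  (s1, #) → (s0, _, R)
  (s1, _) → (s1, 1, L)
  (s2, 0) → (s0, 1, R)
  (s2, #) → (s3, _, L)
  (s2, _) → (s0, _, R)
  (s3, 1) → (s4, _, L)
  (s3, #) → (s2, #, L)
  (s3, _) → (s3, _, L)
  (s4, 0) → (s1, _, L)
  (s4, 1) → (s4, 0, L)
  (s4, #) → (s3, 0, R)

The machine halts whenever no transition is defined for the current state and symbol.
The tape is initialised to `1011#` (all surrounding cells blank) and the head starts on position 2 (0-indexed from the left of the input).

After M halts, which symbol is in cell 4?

_

s0 | 10[1]1#___   read 1 → write #, move R, go to s0
s0 | 10#[1]#___   read 1 → write #, move R, go to s0
s0 | 10##[#]___   read # → write #, move R, go to s1
s1 | 10###[_]__   read _ → write 1, move L, go to s1
s1 | 10##[#]1__   read # → write _, move R, go to s0
s0 | 10##_[1]__   read 1 → write #, move R, go to s0
s0 | 10##_#[_]_   read _ → write 1, move R, go to s3
s3 | 10##_#1[_]   read _ → write _, move L, go to s3
s3 | 10##_#[1]_   read 1 → write _, move L, go to s4
s4 | 10##_[#]__   read # → write 0, move R, go to s3
s3 | 10##_0[_]_   read _ → write _, move L, go to s3
s3 | 10##_[0]__
Cell 4 holds _ when M halts.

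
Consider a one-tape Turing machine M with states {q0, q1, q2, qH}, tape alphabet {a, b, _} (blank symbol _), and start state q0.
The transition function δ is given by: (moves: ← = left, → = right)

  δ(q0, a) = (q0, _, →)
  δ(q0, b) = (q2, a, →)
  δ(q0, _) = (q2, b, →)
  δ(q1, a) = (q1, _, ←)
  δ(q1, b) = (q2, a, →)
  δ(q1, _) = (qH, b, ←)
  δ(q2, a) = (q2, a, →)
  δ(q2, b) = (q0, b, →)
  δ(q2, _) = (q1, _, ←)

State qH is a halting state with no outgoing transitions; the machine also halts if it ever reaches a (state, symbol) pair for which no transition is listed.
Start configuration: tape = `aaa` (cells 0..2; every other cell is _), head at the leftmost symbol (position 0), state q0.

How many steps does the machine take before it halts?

9

q0 | [a]aa__   read a → write _, move →, go to q0
q0 | _[a]a__   read a → write _, move →, go to q0
q0 | __[a]__   read a → write _, move →, go to q0
q0 | ___[_]_   read _ → write b, move →, go to q2
q2 | ___b[_]   read _ → write _, move ←, go to q1
q1 | ___[b]_   read b → write a, move →, go to q2
q2 | ___a[_]   read _ → write _, move ←, go to q1
q1 | ___[a]_   read a → write _, move ←, go to q1
q1 | __[_]__   read _ → write b, move ←, go to qH
qH | _[_]b__
M halts after 9 transitions.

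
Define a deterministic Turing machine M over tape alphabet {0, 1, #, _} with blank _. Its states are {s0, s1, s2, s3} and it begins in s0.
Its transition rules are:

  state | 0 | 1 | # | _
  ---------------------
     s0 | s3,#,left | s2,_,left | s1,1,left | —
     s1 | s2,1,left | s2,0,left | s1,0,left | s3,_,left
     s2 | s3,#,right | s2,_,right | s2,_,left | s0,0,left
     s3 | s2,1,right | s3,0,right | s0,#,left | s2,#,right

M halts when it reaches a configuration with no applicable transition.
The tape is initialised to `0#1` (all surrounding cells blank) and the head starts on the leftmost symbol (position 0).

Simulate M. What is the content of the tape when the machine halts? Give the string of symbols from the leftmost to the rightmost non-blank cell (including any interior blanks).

state=s0 head=0 tape=___[0]#1   (s0,0)→(s3,#,left)
state=s3 head=-1 tape=__[_]##1   (s3,_)→(s2,#,right)
state=s2 head=0 tape=__#[#]#1   (s2,#)→(s2,_,left)
state=s2 head=-1 tape=__[#]_#1   (s2,#)→(s2,_,left)
state=s2 head=-2 tape=_[_]__#1   (s2,_)→(s0,0,left)
state=s0 head=-3 tape=[_]0__#1
The non-blank tape span at halt is 0__#1.

0__#1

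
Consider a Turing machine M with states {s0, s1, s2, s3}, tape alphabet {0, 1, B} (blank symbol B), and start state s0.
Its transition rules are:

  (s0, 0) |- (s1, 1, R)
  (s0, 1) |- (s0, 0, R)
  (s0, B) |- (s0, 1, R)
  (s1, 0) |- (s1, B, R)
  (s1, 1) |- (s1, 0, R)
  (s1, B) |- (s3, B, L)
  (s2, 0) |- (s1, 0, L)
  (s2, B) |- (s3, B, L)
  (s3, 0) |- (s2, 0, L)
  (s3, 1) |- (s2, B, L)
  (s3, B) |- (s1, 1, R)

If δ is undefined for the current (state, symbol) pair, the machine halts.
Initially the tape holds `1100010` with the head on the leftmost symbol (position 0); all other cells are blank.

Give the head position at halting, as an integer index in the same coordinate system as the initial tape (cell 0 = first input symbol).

state=s0 head=0 tape=[1]100010B   (s0,1)→(s0,0,R)
state=s0 head=1 tape=0[1]00010B   (s0,1)→(s0,0,R)
state=s0 head=2 tape=00[0]0010B   (s0,0)→(s1,1,R)
state=s1 head=3 tape=001[0]010B   (s1,0)→(s1,B,R)
state=s1 head=4 tape=001B[0]10B   (s1,0)→(s1,B,R)
state=s1 head=5 tape=001BB[1]0B   (s1,1)→(s1,0,R)
state=s1 head=6 tape=001BB0[0]B   (s1,0)→(s1,B,R)
state=s1 head=7 tape=001BB0B[B]   (s1,B)→(s3,B,L)
state=s3 head=6 tape=001BB0[B]B   (s3,B)→(s1,1,R)
state=s1 head=7 tape=001BB01[B]   (s1,B)→(s3,B,L)
state=s3 head=6 tape=001BB0[1]B   (s3,1)→(s2,B,L)
state=s2 head=5 tape=001BB[0]BB   (s2,0)→(s1,0,L)
state=s1 head=4 tape=001B[B]0BB   (s1,B)→(s3,B,L)
state=s3 head=3 tape=001[B]B0BB   (s3,B)→(s1,1,R)
state=s1 head=4 tape=0011[B]0BB   (s1,B)→(s3,B,L)
state=s3 head=3 tape=001[1]B0BB   (s3,1)→(s2,B,L)
state=s2 head=2 tape=00[1]BB0BB
At halt the head is at cell 2.

2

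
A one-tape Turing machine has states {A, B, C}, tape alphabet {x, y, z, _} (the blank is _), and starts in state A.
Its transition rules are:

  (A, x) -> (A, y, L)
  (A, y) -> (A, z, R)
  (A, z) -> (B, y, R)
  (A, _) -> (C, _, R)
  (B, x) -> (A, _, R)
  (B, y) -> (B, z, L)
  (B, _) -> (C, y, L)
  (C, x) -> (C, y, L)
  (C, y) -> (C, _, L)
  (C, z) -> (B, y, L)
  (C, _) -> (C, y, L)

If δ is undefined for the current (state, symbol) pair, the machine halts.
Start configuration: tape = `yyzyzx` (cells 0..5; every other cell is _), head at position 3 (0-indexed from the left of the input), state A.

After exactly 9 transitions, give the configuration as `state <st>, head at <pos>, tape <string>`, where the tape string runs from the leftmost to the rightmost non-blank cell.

state B, head at 2, tape yyzy_yyy

A | yyz[y]zx__   read y → write z, move R, go to A
A | yyzz[z]x__   read z → write y, move R, go to B
B | yyzzy[x]__   read x → write _, move R, go to A
A | yyzzy_[_]_   read _ → write _, move R, go to C
C | yyzzy__[_]   read _ → write y, move L, go to C
C | yyzzy_[_]y   read _ → write y, move L, go to C
C | yyzzy[_]yy   read _ → write y, move L, go to C
C | yyzz[y]yyy   read y → write _, move L, go to C
C | yyz[z]_yyy   read z → write y, move L, go to B
B | yy[z]y_yyy
After 9 steps: state B, head at 2, tape yyzy_yyy.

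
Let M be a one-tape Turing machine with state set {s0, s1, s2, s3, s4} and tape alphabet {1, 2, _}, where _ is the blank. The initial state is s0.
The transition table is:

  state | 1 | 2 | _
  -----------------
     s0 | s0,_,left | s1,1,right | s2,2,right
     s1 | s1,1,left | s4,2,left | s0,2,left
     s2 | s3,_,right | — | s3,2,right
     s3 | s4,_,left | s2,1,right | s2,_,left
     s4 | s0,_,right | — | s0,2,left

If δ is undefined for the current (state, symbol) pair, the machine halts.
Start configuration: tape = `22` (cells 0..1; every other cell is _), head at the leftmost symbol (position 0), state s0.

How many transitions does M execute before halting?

state=s0 head=0 tape=[2]2___   (s0,2)→(s1,1,right)
state=s1 head=1 tape=1[2]___   (s1,2)→(s4,2,left)
state=s4 head=0 tape=[1]2___   (s4,1)→(s0,_,right)
state=s0 head=1 tape=_[2]___   (s0,2)→(s1,1,right)
state=s1 head=2 tape=_1[_]__   (s1,_)→(s0,2,left)
state=s0 head=1 tape=_[1]2__   (s0,1)→(s0,_,left)
state=s0 head=0 tape=[_]_2__   (s0,_)→(s2,2,right)
state=s2 head=1 tape=2[_]2__   (s2,_)→(s3,2,right)
state=s3 head=2 tape=22[2]__   (s3,2)→(s2,1,right)
state=s2 head=3 tape=221[_]_   (s2,_)→(s3,2,right)
state=s3 head=4 tape=2212[_]   (s3,_)→(s2,_,left)
state=s2 head=3 tape=221[2]_
M halts after 11 transitions.

11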